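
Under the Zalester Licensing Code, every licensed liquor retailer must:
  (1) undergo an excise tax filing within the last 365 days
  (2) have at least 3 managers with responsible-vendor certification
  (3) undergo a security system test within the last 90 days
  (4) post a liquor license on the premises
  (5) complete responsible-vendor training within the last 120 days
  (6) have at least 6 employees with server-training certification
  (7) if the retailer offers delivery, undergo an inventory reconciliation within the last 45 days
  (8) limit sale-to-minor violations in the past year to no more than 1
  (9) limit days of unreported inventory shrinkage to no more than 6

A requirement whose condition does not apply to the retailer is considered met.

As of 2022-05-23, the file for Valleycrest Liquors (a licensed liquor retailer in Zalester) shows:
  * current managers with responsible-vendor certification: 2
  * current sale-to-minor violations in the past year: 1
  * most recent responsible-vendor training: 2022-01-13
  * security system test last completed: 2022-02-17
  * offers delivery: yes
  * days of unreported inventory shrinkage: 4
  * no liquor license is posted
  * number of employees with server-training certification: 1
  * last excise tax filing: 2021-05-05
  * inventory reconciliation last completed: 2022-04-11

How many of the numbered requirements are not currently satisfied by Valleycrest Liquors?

1. excise tax filing 383 days ago vs limit 365 → not met
2. managers with responsible-vendor certification 2 < 3 → not met
3. security system test 95 days ago vs limit 90 → not met
4. liquor license absent → not met
5. responsible-vendor training 130 days ago vs limit 120 → not met
6. employees with server-training certification 1 < 6 → not met
7. condition 'offers delivery' holds; inventory reconciliation 42 days ago vs limit 45 → met
8. sale-to-minor violations in the past year 1 ≤ 1 → met
9. days of unreported inventory shrinkage 4 ≤ 6 → met
Not met: 6 of 9

6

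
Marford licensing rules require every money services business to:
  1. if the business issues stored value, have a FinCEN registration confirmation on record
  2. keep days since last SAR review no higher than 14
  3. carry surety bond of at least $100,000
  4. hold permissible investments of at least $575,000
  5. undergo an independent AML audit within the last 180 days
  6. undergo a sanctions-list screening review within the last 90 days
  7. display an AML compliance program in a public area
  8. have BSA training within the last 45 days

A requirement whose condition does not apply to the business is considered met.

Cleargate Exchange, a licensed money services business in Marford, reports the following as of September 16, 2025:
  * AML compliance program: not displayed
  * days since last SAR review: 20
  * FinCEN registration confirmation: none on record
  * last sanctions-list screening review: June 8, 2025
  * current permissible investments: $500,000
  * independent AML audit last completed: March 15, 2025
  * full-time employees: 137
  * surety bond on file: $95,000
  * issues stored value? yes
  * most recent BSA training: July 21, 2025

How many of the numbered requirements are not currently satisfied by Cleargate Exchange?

8

1. condition 'issues stored value' holds; FinCEN registration confirmation absent → not met
2. days since last SAR review 20 > 14 → not met
3. surety bond $95,000 < $100,000 → not met
4. permissible investments $500,000 < $575,000 → not met
5. independent AML audit 185 days ago vs limit 180 → not met
6. sanctions-list screening review 100 days ago vs limit 90 → not met
7. AML compliance program absent → not met
8. BSA training 57 days ago vs limit 45 → not met
Not met: 8 of 8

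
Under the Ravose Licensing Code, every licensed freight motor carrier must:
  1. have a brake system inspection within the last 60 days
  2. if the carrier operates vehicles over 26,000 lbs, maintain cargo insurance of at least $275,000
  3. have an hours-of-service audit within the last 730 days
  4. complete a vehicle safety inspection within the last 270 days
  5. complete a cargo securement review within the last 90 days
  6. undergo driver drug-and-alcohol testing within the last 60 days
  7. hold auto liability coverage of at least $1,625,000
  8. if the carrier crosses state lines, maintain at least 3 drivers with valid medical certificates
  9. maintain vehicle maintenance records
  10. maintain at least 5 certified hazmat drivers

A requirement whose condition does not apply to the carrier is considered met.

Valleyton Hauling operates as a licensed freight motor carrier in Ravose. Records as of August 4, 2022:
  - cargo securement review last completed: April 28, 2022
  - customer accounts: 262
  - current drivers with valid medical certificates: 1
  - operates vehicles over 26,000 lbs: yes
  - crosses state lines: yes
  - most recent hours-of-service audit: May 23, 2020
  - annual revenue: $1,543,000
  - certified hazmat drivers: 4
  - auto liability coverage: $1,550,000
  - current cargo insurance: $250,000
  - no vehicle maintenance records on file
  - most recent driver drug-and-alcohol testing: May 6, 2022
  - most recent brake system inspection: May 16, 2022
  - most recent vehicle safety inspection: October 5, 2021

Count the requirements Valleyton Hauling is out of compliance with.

10

1. brake system inspection 80 days ago vs limit 60 → not met
2. condition 'operates vehicles over 26,000 lbs' holds; cargo insurance $250,000 < $275,000 → not met
3. hours-of-service audit 803 days ago vs limit 730 → not met
4. vehicle safety inspection 303 days ago vs limit 270 → not met
5. cargo securement review 98 days ago vs limit 90 → not met
6. driver drug-and-alcohol testing 90 days ago vs limit 60 → not met
7. auto liability coverage $1,550,000 < $1,625,000 → not met
8. condition 'crosses state lines' holds; drivers with valid medical certificates 1 < 3 → not met
9. vehicle maintenance records absent → not met
10. certified hazmat drivers 4 < 5 → not met
Not met: 10 of 10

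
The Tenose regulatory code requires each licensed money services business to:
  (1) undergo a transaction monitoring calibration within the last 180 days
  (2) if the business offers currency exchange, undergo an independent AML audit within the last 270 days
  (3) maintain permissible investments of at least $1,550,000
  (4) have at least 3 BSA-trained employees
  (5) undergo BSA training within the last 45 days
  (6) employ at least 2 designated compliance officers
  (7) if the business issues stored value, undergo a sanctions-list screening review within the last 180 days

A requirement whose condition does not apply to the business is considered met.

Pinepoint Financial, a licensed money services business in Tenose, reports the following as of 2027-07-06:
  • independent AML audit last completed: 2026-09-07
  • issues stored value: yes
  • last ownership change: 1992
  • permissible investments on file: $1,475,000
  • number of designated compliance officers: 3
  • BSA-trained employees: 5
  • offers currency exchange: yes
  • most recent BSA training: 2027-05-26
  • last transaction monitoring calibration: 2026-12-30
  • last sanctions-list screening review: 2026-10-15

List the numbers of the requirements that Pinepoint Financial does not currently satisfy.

1, 2, 3, 7

1. transaction monitoring calibration 188 days ago vs limit 180 → not met
2. condition 'offers currency exchange' holds; independent AML audit 302 days ago vs limit 270 → not met
3. permissible investments $1,475,000 < $1,550,000 → not met
4. BSA-trained employees 5 ≥ 3 → met
5. BSA training 41 days ago vs limit 45 → met
6. designated compliance officers 3 ≥ 2 → met
7. condition 'issues stored value' holds; sanctions-list screening review 264 days ago vs limit 180 → not met
Not met: 1, 2, 3, 7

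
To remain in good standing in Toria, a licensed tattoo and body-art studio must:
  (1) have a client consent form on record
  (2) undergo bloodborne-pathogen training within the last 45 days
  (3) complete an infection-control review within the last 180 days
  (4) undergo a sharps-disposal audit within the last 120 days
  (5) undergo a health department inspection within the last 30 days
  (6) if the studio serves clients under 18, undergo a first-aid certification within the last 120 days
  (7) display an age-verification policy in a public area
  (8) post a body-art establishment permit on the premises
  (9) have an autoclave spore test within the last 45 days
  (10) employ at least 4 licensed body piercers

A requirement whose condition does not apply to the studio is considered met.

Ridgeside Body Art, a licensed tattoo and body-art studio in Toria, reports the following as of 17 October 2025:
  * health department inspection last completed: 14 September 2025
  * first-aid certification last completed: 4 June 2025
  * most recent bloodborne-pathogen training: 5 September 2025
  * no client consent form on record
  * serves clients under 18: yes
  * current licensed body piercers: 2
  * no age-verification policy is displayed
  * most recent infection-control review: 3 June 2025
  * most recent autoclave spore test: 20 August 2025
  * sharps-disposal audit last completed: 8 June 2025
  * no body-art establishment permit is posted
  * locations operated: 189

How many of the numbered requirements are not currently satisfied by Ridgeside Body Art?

8

1. client consent form absent → not met
2. bloodborne-pathogen training 42 days ago vs limit 45 → met
3. infection-control review 136 days ago vs limit 180 → met
4. sharps-disposal audit 131 days ago vs limit 120 → not met
5. health department inspection 33 days ago vs limit 30 → not met
6. condition 'serves clients under 18' holds; first-aid certification 135 days ago vs limit 120 → not met
7. age-verification policy absent → not met
8. body-art establishment permit absent → not met
9. autoclave spore test 58 days ago vs limit 45 → not met
10. licensed body piercers 2 < 4 → not met
Not met: 8 of 10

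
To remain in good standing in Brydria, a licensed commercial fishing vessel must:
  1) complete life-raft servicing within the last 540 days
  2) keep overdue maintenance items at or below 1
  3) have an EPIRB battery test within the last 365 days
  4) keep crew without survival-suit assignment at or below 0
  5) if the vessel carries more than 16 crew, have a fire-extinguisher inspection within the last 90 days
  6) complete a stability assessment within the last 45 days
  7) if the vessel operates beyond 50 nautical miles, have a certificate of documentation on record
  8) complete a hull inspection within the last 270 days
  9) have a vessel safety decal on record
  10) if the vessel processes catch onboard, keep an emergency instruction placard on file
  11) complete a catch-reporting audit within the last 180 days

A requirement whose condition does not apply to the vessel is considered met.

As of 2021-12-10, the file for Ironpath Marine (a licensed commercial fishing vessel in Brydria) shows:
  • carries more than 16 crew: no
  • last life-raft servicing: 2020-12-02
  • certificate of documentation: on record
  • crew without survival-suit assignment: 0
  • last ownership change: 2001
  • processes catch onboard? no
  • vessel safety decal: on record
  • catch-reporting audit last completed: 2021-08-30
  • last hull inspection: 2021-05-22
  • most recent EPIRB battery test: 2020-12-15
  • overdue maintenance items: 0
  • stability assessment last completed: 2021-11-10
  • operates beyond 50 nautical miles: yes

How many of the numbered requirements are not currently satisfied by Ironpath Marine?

1. life-raft servicing 373 days ago vs limit 540 → met
2. overdue maintenance items 0 ≤ 1 → met
3. EPIRB battery test 360 days ago vs limit 365 → met
4. crew without survival-suit assignment 0 ≤ 0 → met
5. condition 'carries more than 16 crew' does not hold → requirement n/a → met
6. stability assessment 30 days ago vs limit 45 → met
7. condition 'operates beyond 50 nautical miles' holds; certificate of documentation present → met
8. hull inspection 202 days ago vs limit 270 → met
9. vessel safety decal present → met
10. condition 'processes catch onboard' does not hold → requirement n/a → met
11. catch-reporting audit 102 days ago vs limit 180 → met
Not met: 0 of 11

0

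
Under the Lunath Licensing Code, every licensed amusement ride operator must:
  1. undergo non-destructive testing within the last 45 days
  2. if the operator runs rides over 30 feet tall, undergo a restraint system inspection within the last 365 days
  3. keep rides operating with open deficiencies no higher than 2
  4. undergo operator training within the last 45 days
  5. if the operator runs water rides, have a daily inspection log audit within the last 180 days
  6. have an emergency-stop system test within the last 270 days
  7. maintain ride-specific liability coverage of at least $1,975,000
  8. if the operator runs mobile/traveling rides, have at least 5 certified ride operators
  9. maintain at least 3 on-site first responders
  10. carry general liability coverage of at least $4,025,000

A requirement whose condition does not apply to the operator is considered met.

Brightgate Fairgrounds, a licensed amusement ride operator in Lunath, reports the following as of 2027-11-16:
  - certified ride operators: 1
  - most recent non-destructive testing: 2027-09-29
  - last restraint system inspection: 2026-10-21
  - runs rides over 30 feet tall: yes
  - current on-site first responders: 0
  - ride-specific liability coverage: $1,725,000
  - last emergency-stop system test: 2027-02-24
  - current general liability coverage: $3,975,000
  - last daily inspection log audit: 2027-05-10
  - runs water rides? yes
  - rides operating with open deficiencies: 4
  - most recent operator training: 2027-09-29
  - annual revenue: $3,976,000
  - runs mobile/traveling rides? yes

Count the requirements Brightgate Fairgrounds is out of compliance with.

1. non-destructive testing 48 days ago vs limit 45 → not met
2. condition 'runs rides over 30 feet tall' holds; restraint system inspection 391 days ago vs limit 365 → not met
3. rides operating with open deficiencies 4 > 2 → not met
4. operator training 48 days ago vs limit 45 → not met
5. condition 'runs water rides' holds; daily inspection log audit 190 days ago vs limit 180 → not met
6. emergency-stop system test 265 days ago vs limit 270 → met
7. ride-specific liability coverage $1,725,000 < $1,975,000 → not met
8. condition 'runs mobile/traveling rides' holds; certified ride operators 1 < 5 → not met
9. on-site first responders 0 < 3 → not met
10. general liability coverage $3,975,000 < $4,025,000 → not met
Not met: 9 of 10

9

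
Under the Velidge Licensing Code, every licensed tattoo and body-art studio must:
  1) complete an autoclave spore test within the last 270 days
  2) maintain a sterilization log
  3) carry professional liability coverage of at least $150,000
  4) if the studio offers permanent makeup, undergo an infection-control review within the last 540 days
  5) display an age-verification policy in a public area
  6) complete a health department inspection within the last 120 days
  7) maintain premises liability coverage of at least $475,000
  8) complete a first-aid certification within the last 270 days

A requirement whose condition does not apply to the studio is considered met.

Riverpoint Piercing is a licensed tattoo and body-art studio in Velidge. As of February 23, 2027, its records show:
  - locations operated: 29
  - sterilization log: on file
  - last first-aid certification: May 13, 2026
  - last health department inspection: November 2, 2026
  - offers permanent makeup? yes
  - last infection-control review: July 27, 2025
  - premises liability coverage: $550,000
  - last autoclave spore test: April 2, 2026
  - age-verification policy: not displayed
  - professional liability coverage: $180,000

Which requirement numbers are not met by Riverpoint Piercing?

1, 4, 5, 8

1. autoclave spore test 327 days ago vs limit 270 → not met
2. sterilization log present → met
3. professional liability coverage $180,000 ≥ $150,000 → met
4. condition 'offers permanent makeup' holds; infection-control review 576 days ago vs limit 540 → not met
5. age-verification policy absent → not met
6. health department inspection 113 days ago vs limit 120 → met
7. premises liability coverage $550,000 ≥ $475,000 → met
8. first-aid certification 286 days ago vs limit 270 → not met
Not met: 1, 4, 5, 8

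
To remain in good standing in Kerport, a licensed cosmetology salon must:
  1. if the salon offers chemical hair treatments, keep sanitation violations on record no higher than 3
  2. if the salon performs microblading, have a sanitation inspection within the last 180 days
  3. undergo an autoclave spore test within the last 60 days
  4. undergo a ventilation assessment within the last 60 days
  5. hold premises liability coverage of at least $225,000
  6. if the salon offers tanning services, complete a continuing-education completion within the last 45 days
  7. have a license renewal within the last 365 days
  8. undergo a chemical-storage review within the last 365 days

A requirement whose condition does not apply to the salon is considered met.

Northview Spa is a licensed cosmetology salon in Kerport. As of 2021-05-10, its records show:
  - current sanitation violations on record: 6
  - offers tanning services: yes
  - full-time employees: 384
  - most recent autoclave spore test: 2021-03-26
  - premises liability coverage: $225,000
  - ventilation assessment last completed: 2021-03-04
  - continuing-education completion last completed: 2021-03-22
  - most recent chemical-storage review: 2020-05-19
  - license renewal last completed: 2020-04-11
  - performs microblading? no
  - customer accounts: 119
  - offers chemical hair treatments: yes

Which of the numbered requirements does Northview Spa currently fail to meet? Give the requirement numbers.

1. condition 'offers chemical hair treatments' holds; sanitation violations on record 6 > 3 → not met
2. condition 'performs microblading' does not hold → requirement n/a → met
3. autoclave spore test 45 days ago vs limit 60 → met
4. ventilation assessment 67 days ago vs limit 60 → not met
5. premises liability coverage $225,000 ≥ $225,000 → met
6. condition 'offers tanning services' holds; continuing-education completion 49 days ago vs limit 45 → not met
7. license renewal 394 days ago vs limit 365 → not met
8. chemical-storage review 356 days ago vs limit 365 → met
Not met: 1, 4, 6, 7

1, 4, 6, 7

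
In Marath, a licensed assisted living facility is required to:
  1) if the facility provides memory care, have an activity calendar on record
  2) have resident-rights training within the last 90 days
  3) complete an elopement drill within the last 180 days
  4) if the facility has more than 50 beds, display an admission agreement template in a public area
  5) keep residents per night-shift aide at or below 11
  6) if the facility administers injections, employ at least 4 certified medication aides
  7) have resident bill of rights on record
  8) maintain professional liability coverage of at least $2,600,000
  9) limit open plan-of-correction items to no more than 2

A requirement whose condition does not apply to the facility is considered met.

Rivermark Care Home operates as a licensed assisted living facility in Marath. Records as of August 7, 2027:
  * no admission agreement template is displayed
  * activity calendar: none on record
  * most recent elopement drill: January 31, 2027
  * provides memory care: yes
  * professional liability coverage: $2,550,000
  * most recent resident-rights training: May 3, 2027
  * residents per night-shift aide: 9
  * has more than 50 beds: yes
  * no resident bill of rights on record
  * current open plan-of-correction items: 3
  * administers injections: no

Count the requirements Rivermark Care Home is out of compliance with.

1. condition 'provides memory care' holds; activity calendar absent → not met
2. resident-rights training 96 days ago vs limit 90 → not met
3. elopement drill 188 days ago vs limit 180 → not met
4. condition 'has more than 50 beds' holds; admission agreement template absent → not met
5. residents per night-shift aide 9 ≤ 11 → met
6. condition 'administers injections' does not hold → requirement n/a → met
7. resident bill of rights absent → not met
8. professional liability coverage $2,550,000 < $2,600,000 → not met
9. open plan-of-correction items 3 > 2 → not met
Not met: 7 of 9

7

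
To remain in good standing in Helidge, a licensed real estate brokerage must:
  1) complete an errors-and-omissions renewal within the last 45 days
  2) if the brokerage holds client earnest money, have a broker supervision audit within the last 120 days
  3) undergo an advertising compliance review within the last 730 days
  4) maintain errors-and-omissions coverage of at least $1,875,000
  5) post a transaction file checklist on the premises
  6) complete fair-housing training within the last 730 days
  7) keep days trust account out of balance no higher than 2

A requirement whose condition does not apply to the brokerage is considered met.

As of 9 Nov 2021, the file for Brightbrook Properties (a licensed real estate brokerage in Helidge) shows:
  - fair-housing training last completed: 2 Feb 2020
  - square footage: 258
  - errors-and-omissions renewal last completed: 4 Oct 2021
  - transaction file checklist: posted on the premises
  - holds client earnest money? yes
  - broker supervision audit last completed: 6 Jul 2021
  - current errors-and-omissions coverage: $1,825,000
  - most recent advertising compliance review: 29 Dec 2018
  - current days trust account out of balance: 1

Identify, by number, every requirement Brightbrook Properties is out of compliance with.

1. errors-and-omissions renewal 36 days ago vs limit 45 → met
2. condition 'holds client earnest money' holds; broker supervision audit 126 days ago vs limit 120 → not met
3. advertising compliance review 1046 days ago vs limit 730 → not met
4. errors-and-omissions coverage $1,825,000 < $1,875,000 → not met
5. transaction file checklist present → met
6. fair-housing training 646 days ago vs limit 730 → met
7. days trust account out of balance 1 ≤ 2 → met
Not met: 2, 3, 4

2, 3, 4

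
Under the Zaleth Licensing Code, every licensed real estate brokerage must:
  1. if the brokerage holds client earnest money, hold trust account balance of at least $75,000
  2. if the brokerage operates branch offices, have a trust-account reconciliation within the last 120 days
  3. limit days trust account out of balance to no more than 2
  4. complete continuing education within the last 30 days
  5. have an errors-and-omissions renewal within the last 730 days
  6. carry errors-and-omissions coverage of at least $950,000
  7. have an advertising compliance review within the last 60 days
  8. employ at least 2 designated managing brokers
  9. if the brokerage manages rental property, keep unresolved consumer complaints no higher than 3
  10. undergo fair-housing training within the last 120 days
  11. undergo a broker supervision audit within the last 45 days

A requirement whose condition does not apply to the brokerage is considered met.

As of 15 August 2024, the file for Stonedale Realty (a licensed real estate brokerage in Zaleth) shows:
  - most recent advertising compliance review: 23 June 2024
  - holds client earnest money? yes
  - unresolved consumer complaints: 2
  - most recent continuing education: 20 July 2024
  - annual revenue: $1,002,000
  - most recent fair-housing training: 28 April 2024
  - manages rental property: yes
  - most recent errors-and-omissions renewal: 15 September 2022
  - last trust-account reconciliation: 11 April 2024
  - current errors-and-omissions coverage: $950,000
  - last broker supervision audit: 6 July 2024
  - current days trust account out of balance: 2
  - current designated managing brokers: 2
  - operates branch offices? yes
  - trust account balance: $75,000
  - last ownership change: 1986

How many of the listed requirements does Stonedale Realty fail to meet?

1

1. condition 'holds client earnest money' holds; trust account balance $75,000 ≥ $75,000 → met
2. condition 'operates branch offices' holds; trust-account reconciliation 126 days ago vs limit 120 → not met
3. days trust account out of balance 2 ≤ 2 → met
4. continuing education 26 days ago vs limit 30 → met
5. errors-and-omissions renewal 700 days ago vs limit 730 → met
6. errors-and-omissions coverage $950,000 ≥ $950,000 → met
7. advertising compliance review 53 days ago vs limit 60 → met
8. designated managing brokers 2 ≥ 2 → met
9. condition 'manages rental property' holds; unresolved consumer complaints 2 ≤ 3 → met
10. fair-housing training 109 days ago vs limit 120 → met
11. broker supervision audit 40 days ago vs limit 45 → met
Not met: 1 of 11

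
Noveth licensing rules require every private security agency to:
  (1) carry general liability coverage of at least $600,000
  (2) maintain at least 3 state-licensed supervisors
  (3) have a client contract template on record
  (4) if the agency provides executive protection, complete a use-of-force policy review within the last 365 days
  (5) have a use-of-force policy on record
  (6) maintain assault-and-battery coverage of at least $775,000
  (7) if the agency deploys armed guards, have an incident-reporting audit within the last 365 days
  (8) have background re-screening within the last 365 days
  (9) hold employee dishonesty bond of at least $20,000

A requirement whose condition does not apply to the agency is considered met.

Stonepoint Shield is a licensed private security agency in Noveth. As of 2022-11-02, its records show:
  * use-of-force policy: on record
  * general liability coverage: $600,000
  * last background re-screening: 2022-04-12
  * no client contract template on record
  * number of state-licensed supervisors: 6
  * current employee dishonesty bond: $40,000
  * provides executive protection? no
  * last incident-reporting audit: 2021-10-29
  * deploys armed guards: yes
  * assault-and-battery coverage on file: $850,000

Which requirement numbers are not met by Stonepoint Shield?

1. general liability coverage $600,000 ≥ $600,000 → met
2. state-licensed supervisors 6 ≥ 3 → met
3. client contract template absent → not met
4. condition 'provides executive protection' does not hold → requirement n/a → met
5. use-of-force policy present → met
6. assault-and-battery coverage $850,000 ≥ $775,000 → met
7. condition 'deploys armed guards' holds; incident-reporting audit 369 days ago vs limit 365 → not met
8. background re-screening 204 days ago vs limit 365 → met
9. employee dishonesty bond $40,000 ≥ $20,000 → met
Not met: 3, 7

3, 7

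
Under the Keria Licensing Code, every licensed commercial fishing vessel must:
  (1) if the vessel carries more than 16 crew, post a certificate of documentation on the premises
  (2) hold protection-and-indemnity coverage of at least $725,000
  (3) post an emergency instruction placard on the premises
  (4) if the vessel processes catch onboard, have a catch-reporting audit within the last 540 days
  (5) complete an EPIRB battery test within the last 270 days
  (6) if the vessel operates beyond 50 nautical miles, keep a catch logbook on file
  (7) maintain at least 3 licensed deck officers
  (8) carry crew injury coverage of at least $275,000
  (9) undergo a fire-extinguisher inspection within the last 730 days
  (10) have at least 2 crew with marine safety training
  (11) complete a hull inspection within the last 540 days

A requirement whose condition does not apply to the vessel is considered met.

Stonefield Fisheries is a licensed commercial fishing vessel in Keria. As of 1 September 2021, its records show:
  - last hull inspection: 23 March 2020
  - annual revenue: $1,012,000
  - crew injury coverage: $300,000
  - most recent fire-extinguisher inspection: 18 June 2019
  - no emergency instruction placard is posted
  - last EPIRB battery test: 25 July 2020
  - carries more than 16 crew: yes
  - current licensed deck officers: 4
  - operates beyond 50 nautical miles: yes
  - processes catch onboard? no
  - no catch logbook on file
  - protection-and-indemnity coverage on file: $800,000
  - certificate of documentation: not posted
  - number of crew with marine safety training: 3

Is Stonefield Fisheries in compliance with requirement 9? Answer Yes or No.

No

9. fire-extinguisher inspection 806 days ago vs limit 730 → not met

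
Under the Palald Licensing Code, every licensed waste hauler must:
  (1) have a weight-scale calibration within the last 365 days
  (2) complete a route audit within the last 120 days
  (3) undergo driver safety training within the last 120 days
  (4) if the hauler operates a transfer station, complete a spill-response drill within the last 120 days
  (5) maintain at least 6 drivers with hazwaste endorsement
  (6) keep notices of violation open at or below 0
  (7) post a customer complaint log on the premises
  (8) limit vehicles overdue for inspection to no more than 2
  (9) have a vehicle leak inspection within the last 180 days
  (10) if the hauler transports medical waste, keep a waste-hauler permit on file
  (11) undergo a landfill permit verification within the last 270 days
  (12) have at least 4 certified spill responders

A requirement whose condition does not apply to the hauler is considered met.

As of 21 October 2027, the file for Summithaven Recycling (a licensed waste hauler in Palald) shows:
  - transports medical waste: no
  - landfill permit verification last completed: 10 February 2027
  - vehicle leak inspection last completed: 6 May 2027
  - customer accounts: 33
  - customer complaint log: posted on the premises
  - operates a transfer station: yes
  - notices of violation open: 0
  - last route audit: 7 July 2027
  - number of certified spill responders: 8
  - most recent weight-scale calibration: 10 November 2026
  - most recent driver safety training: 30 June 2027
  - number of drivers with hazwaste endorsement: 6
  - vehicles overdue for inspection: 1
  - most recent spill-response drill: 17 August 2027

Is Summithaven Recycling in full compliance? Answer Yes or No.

1. weight-scale calibration 345 days ago vs limit 365 → met
2. route audit 106 days ago vs limit 120 → met
3. driver safety training 113 days ago vs limit 120 → met
4. condition 'operates a transfer station' holds; spill-response drill 65 days ago vs limit 120 → met
5. drivers with hazwaste endorsement 6 ≥ 6 → met
6. notices of violation open 0 ≤ 0 → met
7. customer complaint log present → met
8. vehicles overdue for inspection 1 ≤ 2 → met
9. vehicle leak inspection 168 days ago vs limit 180 → met
10. condition 'transports medical waste' does not hold → requirement n/a → met
11. landfill permit verification 253 days ago vs limit 270 → met
12. certified spill responders 8 ≥ 4 → met
All met.

Yes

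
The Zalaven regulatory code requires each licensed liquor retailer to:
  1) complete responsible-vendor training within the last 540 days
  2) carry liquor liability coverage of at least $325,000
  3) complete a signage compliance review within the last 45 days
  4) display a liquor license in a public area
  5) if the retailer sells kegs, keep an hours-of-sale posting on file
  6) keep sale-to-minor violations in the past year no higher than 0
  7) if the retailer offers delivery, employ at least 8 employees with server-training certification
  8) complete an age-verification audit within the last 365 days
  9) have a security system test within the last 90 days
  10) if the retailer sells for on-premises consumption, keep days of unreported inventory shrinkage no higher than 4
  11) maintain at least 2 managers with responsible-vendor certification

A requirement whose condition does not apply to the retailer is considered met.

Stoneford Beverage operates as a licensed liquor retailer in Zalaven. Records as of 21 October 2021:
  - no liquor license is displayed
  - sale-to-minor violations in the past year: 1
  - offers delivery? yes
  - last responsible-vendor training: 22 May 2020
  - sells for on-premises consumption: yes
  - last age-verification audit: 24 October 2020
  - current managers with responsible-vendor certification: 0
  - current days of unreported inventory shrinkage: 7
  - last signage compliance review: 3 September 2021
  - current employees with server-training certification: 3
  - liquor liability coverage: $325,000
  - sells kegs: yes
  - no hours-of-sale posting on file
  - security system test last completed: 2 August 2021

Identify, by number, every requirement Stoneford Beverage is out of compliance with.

1. responsible-vendor training 517 days ago vs limit 540 → met
2. liquor liability coverage $325,000 ≥ $325,000 → met
3. signage compliance review 48 days ago vs limit 45 → not met
4. liquor license absent → not met
5. condition 'sells kegs' holds; hours-of-sale posting absent → not met
6. sale-to-minor violations in the past year 1 > 0 → not met
7. condition 'offers delivery' holds; employees with server-training certification 3 < 8 → not met
8. age-verification audit 362 days ago vs limit 365 → met
9. security system test 80 days ago vs limit 90 → met
10. condition 'sells for on-premises consumption' holds; days of unreported inventory shrinkage 7 > 4 → not met
11. managers with responsible-vendor certification 0 < 2 → not met
Not met: 3, 4, 5, 6, 7, 10, 11

3, 4, 5, 6, 7, 10, 11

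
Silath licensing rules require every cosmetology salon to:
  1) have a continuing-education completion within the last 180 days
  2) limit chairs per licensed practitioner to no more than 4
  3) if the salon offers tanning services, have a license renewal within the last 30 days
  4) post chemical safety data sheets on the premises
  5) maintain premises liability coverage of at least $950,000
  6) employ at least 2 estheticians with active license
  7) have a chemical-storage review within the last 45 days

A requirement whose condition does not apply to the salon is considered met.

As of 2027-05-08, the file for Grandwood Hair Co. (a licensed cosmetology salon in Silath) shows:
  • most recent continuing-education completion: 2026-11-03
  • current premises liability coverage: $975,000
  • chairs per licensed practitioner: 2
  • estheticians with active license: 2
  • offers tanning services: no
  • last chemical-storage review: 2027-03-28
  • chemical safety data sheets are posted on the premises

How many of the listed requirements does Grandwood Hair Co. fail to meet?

1

1. continuing-education completion 186 days ago vs limit 180 → not met
2. chairs per licensed practitioner 2 ≤ 4 → met
3. condition 'offers tanning services' does not hold → requirement n/a → met
4. chemical safety data sheets present → met
5. premises liability coverage $975,000 ≥ $950,000 → met
6. estheticians with active license 2 ≥ 2 → met
7. chemical-storage review 41 days ago vs limit 45 → met
Not met: 1 of 7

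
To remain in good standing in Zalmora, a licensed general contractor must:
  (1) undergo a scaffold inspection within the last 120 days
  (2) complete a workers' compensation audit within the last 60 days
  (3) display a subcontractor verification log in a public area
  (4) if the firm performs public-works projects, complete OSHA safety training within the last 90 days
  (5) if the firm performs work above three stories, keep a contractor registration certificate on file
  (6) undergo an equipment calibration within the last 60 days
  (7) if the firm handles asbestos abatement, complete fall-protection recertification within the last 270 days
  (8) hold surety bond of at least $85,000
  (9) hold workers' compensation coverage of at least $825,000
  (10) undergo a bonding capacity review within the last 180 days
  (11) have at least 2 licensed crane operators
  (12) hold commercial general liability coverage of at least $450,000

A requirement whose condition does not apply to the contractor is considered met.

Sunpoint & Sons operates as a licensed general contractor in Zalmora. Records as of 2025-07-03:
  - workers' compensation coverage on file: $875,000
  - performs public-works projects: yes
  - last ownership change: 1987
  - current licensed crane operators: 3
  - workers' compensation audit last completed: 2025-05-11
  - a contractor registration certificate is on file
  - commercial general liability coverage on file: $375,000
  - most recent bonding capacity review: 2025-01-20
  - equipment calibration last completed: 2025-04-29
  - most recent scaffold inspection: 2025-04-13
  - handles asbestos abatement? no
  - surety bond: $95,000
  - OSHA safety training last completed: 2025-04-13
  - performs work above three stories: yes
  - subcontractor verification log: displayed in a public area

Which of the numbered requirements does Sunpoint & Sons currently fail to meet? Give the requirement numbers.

6, 12

1. scaffold inspection 81 days ago vs limit 120 → met
2. workers' compensation audit 53 days ago vs limit 60 → met
3. subcontractor verification log present → met
4. condition 'performs public-works projects' holds; OSHA safety training 81 days ago vs limit 90 → met
5. condition 'performs work above three stories' holds; contractor registration certificate present → met
6. equipment calibration 65 days ago vs limit 60 → not met
7. condition 'handles asbestos abatement' does not hold → requirement n/a → met
8. surety bond $95,000 ≥ $85,000 → met
9. workers' compensation coverage $875,000 ≥ $825,000 → met
10. bonding capacity review 164 days ago vs limit 180 → met
11. licensed crane operators 3 ≥ 2 → met
12. commercial general liability coverage $375,000 < $450,000 → not met
Not met: 6, 12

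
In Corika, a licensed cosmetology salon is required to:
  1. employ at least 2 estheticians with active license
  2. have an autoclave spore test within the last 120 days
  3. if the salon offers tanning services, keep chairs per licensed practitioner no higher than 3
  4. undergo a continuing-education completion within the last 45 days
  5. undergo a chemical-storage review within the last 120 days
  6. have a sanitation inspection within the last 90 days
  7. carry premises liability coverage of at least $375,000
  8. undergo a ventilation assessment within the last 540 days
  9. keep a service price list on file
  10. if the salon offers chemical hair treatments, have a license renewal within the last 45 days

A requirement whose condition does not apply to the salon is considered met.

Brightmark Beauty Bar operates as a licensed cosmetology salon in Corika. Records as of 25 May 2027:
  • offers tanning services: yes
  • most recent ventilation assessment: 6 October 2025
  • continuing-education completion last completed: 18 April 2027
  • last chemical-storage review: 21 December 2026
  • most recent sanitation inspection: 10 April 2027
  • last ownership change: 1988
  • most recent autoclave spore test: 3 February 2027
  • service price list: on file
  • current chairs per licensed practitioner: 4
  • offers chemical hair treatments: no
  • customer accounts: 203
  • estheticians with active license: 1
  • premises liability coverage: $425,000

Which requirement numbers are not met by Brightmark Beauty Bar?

1, 3, 5, 8

1. estheticians with active license 1 < 2 → not met
2. autoclave spore test 111 days ago vs limit 120 → met
3. condition 'offers tanning services' holds; chairs per licensed practitioner 4 > 3 → not met
4. continuing-education completion 37 days ago vs limit 45 → met
5. chemical-storage review 155 days ago vs limit 120 → not met
6. sanitation inspection 45 days ago vs limit 90 → met
7. premises liability coverage $425,000 ≥ $375,000 → met
8. ventilation assessment 596 days ago vs limit 540 → not met
9. service price list present → met
10. condition 'offers chemical hair treatments' does not hold → requirement n/a → met
Not met: 1, 3, 5, 8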